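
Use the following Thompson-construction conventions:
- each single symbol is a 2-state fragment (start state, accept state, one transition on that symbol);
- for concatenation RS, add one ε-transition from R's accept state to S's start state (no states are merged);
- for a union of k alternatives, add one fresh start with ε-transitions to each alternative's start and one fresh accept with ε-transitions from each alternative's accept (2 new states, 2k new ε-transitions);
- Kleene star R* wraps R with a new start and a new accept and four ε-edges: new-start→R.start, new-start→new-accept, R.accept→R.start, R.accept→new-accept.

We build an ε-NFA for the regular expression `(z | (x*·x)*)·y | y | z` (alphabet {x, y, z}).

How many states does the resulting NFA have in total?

By structural recursion:
Each of the 6 symbol leaves contributes a 2-state fragment.
  x* : 4 states
  x*·x : 6 states
  (x*·x)* : 8 states
  z | (x*·x)* : 12 states
  (z | (x*·x)*)·y : 14 states
  (z | (x*·x)*)·y | y | z : 20 states

20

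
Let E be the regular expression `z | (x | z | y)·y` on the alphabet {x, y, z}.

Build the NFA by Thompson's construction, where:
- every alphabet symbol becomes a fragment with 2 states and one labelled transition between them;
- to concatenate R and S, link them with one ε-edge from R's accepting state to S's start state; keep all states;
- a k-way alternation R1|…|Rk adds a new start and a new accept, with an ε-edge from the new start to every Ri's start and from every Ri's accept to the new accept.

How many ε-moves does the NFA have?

11

Recursing over subexpressions:
Each of the 5 symbol leaves contributes 0 ε-transitions.
  x | z | y : 6 ε-transitions
  (x | z | y)·y : 7 ε-transitions
  z | (x | z | y)·y : 11 ε-transitions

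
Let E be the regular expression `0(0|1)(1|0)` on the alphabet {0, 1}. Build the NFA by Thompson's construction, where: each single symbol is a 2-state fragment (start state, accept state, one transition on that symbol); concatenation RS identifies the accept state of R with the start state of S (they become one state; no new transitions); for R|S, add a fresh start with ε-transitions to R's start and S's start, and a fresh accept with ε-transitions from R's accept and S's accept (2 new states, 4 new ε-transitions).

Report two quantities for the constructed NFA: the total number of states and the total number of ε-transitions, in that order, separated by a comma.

12, 8

Bottom-up over the parse tree:
Each of the 5 symbol leaves contributes 2 states and 0 ε-transitions.
  0|1 = 6 states, 4 ε-transitions
  1|0 = 6 states, 4 ε-transitions
  0(0|1)(1|0) = 12 states, 8 ε-transitions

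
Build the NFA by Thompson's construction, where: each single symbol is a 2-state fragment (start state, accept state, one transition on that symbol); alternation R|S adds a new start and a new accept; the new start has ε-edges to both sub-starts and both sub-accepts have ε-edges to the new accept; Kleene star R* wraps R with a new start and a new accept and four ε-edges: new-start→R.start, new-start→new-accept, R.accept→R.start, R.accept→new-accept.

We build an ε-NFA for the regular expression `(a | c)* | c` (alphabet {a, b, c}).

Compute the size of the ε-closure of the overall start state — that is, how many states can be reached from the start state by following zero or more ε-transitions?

8

Let C(F) = |ε-closure(F.start)| within fragment F, and note whether F accepts ε. Symbol fragments have C = 1 and do not accept ε. Then:
  a | c : new start ε-reaches every alternative's start; none of them accept ε, so the new accept is not reached: C = 1 + 1 + 1 = 3
  (a | c)* : new start has ε-edges to the inner start and to the new accept, so C = 2 + 3 = 5
  (a | c)* | c : new start ε-reaches every alternative's start; at least one alternative accepts ε, so the union's new accept is reached too: C = 1 + 5 + 1 + 1 = 8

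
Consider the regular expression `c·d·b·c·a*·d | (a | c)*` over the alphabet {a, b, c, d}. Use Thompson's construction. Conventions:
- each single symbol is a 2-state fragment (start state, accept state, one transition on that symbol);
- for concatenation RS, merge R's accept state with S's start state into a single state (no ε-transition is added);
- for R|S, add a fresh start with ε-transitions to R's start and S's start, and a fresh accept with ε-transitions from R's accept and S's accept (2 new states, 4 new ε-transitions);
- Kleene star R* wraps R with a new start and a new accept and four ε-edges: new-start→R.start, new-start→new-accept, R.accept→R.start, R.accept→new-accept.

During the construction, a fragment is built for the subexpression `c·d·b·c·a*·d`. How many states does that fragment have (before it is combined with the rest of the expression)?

Fragment for `c·d·b·c·a*·d`:
Each of the 6 symbol leaves contributes a 2-state fragment.
  a* = 4 states
  c·d·b·c·a*·d = 9 states

9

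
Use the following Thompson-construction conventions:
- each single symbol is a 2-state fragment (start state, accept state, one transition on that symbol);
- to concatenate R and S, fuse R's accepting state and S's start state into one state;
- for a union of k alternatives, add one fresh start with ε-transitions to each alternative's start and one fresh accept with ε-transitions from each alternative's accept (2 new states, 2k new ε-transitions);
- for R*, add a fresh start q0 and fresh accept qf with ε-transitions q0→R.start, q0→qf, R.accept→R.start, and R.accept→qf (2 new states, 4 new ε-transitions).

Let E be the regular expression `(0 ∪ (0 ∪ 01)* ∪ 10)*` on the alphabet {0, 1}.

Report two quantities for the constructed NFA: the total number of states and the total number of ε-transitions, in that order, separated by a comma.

18, 18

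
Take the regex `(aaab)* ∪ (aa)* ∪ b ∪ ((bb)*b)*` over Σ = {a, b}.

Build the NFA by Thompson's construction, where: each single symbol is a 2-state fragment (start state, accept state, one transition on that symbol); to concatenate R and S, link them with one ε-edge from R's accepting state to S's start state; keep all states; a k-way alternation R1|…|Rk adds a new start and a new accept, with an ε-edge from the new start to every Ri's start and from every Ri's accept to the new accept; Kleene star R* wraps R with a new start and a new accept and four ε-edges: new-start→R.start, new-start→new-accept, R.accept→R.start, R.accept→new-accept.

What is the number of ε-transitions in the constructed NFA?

30

Per subexpression:
Each of the 10 symbol leaves contributes 0 ε-transitions.
  aaab → 3 ε-transitions
  (aaab)* → 7 ε-transitions
  aa → 1 ε-transition
  (aa)* → 5 ε-transitions
  bb → 1 ε-transition
  (bb)* → 5 ε-transitions
  (bb)*b → 6 ε-transitions
  ((bb)*b)* → 10 ε-transitions
  (aaab)* ∪ (aa)* ∪ b ∪ ((bb)*b)* → 30 ε-transitions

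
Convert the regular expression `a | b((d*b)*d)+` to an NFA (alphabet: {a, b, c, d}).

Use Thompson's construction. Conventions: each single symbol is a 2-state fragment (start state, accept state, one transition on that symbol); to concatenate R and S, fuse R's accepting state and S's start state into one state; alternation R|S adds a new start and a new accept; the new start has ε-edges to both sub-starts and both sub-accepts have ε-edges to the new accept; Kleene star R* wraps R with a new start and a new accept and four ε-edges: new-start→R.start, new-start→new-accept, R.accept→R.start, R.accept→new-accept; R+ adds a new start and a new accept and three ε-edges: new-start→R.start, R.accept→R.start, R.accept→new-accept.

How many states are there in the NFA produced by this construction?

15

Per subexpression:
Each of the 5 symbol leaves contributes a 2-state fragment.
  d* : 4 states
  d*b : 5 states
  (d*b)* : 7 states
  (d*b)*d : 8 states
  ((d*b)*d)+ : 10 states
  b((d*b)*d)+ : 11 states
  a | b((d*b)*d)+ : 15 states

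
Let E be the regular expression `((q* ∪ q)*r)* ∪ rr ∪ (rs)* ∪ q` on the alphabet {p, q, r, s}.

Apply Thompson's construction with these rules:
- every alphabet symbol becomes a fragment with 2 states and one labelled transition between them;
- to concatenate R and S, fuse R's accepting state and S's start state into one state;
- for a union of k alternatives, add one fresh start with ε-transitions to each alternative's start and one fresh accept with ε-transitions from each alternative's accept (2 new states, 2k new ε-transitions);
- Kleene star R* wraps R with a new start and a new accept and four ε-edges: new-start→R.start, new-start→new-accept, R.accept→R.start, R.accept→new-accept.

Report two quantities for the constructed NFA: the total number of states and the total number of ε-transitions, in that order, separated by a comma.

25, 28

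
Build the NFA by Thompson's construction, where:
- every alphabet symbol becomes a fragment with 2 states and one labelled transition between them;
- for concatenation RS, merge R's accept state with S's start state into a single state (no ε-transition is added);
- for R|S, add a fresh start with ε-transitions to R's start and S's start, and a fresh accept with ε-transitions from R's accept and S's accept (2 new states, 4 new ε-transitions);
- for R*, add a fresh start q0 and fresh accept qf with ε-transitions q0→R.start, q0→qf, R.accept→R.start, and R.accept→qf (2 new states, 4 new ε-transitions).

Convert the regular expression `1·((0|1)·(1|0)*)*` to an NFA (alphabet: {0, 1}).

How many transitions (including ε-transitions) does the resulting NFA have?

21

Building bottom-up:
Each of the 5 symbol leaves contributes 1 transition (1 symbol, 0 ε).
  0|1 : 6 transitions (2 symbol, 4 ε)
  1|0 : 6 transitions (2 symbol, 4 ε)
  (1|0)* : 10 transitions (2 symbol, 8 ε)
  (0|1)·(1|0)* : 16 transitions (4 symbol, 12 ε)
  ((0|1)·(1|0)*)* : 20 transitions (4 symbol, 16 ε)
  1·((0|1)·(1|0)*)* : 21 transitions (5 symbol, 16 ε)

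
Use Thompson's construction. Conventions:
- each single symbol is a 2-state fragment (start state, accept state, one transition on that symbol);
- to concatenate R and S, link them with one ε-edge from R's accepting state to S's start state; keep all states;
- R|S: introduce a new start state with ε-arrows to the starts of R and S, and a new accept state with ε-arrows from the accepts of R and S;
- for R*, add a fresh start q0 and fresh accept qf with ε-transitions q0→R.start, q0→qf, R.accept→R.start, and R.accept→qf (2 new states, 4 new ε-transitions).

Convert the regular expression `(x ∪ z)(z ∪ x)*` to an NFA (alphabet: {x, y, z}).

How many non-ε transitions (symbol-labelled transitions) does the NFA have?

Building bottom-up:
Each of the 4 symbol leaves contributes exactly 1 symbol transition.
  x ∪ z — 2 symbol transitions
  z ∪ x — 2 symbol transitions
  (z ∪ x)* — 2 symbol transitions
  (x ∪ z)(z ∪ x)* — 4 symbol transitions

4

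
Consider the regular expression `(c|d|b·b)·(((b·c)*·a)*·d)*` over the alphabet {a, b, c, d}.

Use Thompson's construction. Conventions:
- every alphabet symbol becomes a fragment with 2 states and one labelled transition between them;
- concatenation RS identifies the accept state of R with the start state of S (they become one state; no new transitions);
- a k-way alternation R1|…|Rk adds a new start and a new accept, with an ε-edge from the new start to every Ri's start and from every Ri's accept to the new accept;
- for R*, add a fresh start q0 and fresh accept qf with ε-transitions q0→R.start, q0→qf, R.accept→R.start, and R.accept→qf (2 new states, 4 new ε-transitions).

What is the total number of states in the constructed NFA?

19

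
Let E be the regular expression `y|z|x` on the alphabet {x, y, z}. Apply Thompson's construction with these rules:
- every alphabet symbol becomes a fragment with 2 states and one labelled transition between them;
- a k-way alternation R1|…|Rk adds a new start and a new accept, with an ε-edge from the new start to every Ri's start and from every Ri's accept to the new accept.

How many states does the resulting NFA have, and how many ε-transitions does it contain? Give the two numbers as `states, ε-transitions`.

8, 6

Per subexpression:
Each of the 3 symbol leaves contributes 2 states and 0 ε-transitions.
  y|z|x = 8 states, 6 ε-transitions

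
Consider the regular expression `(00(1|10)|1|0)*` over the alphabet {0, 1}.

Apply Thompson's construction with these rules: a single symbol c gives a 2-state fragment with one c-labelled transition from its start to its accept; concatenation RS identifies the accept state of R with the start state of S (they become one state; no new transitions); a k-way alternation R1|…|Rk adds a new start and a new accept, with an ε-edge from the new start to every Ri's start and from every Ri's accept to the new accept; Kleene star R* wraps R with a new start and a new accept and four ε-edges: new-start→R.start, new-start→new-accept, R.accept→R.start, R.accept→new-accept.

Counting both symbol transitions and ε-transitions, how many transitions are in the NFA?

By structural recursion:
Each of the 7 symbol leaves contributes 1 transition (1 symbol, 0 ε).
  10 — 2 transitions (2 symbol, 0 ε)
  1|10 — 7 transitions (3 symbol, 4 ε)
  00(1|10) — 9 transitions (5 symbol, 4 ε)
  00(1|10)|1|0 — 17 transitions (7 symbol, 10 ε)
  (00(1|10)|1|0)* — 21 transitions (7 symbol, 14 ε)

21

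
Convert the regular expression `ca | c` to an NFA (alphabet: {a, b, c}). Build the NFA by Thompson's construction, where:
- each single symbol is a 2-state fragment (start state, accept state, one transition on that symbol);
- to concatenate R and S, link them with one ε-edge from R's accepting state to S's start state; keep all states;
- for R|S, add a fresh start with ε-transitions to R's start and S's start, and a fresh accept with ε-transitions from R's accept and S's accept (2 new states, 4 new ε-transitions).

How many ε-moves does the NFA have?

Per subexpression:
Each of the 3 symbol leaves contributes 0 ε-transitions.
  ca — 1 ε-transition
  ca | c — 5 ε-transitions

5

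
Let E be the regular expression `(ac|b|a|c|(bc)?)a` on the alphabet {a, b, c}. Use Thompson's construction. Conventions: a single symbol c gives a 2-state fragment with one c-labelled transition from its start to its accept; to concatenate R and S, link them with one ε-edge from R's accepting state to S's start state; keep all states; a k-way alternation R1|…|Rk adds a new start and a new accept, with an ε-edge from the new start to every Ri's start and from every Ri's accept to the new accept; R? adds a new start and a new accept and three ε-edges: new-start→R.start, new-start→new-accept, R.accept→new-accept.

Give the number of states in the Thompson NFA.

20

Building bottom-up:
Each of the 8 symbol leaves contributes a 2-state fragment.
  ac = 4 states
  bc = 4 states
  (bc)? = 6 states
  ac|b|a|c|(bc)? = 18 states
  (ac|b|a|c|(bc)?)a = 20 states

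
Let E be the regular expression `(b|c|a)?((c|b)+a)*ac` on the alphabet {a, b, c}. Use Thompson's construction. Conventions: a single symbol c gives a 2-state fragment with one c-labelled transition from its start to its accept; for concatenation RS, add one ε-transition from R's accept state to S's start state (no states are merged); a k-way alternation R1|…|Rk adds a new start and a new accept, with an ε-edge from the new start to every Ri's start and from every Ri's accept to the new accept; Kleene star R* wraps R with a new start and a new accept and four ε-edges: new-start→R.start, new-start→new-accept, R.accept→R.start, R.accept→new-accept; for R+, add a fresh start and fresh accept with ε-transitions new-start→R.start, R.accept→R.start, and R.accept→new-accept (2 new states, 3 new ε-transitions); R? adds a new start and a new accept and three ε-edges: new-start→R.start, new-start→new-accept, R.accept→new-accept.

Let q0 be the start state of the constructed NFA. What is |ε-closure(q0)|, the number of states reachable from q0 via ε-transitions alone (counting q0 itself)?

13

Work bottom-up. For each fragment F, track |ε-closure(F.start)| and whether F's accept lies in that closure (i.e. whether F accepts ε). A single-symbol fragment has closure size 1 and does not accept ε.
  b|c|a — new start ε-reaches every alternative's start; none of them accept ε, so the new accept is not reached: |closure| = 1 + 1 + 1 + 1 = 4
  (b|c|a)? — |closure| = 1 (new start) + 4 (body) + 1 (new accept, via ε) = 6
  c|b — |closure| = 1 + 1 + 1 = 3 (the new accept is not ε-reachable since no branch accepts ε)
  (c|b)+ — new start ε-reaches only the body's start; the new accept needs a symbol first: |closure| = 1 + 3 = 4
  (c|b)+a — same as the first factor's closure: |closure| = 4
  ((c|b)+a)* — new start has ε-edges to the inner start and to the new accept, so |closure| = 2 + 4 = 6
  (b|c|a)?((c|b)+a)*ac — the left operand accepts ε, so the closure extends into the next operand (via the concat ε-link); |closure| = 6 + 6 + 1 = 13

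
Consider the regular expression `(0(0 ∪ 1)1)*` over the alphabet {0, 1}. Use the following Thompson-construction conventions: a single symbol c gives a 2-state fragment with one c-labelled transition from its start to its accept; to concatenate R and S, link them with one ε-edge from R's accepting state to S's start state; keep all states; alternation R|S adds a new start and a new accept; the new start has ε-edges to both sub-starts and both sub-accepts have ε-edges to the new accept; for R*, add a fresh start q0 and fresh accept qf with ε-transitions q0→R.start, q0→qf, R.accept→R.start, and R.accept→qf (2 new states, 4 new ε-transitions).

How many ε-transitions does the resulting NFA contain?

10

Bottom-up over the parse tree:
Each of the 4 symbol leaves contributes 0 ε-transitions.
  0 ∪ 1 → 4 ε-transitions
  0(0 ∪ 1)1 → 6 ε-transitions
  (0(0 ∪ 1)1)* → 10 ε-transitions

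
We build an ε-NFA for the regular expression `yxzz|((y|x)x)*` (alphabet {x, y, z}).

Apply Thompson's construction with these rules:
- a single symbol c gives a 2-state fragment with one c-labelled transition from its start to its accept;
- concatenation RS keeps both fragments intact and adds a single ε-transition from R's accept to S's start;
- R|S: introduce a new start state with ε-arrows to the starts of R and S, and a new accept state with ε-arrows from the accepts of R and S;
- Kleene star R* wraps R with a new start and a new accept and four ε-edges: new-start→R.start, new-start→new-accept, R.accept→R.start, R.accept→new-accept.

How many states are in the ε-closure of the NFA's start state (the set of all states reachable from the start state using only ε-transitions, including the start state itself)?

Let C(F) = |ε-closure(F.start)| within fragment F, and note whether F accepts ε. Symbol fragments have C = 1 and do not accept ε. Then:
  yxzz : same as the first factor's closure: C = 1
  y|x : C = 1 + 1 + 1 = 3 (the new accept is not ε-reachable since no branch accepts ε)
  (y|x)x : same as the first factor's closure: C = 3
  ((y|x)x)* : C = 1 (new start) + 3 (body) + 1 (new accept) = 5
  yxzz|((y|x)x)* : new start ε-reaches every alternative's start; at least one alternative accepts ε, so the union's new accept is reached too: C = 1 + 1 + 5 + 1 = 8

8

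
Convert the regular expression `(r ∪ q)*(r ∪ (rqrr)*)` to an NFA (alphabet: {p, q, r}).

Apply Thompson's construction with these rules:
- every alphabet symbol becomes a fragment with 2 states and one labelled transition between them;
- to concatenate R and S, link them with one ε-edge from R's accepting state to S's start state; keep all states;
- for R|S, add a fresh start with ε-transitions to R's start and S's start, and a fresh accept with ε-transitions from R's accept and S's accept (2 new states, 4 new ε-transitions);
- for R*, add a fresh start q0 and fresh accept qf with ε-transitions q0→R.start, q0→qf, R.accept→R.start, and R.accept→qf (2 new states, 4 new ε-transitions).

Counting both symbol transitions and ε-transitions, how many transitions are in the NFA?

27

Per subexpression:
Each of the 7 symbol leaves contributes 1 transition (1 symbol, 0 ε).
  r ∪ q : 6 transitions (2 symbol, 4 ε)
  (r ∪ q)* : 10 transitions (2 symbol, 8 ε)
  rqrr : 7 transitions (4 symbol, 3 ε)
  (rqrr)* : 11 transitions (4 symbol, 7 ε)
  r ∪ (rqrr)* : 16 transitions (5 symbol, 11 ε)
  (r ∪ q)*(r ∪ (rqrr)*) : 27 transitions (7 symbol, 20 ε)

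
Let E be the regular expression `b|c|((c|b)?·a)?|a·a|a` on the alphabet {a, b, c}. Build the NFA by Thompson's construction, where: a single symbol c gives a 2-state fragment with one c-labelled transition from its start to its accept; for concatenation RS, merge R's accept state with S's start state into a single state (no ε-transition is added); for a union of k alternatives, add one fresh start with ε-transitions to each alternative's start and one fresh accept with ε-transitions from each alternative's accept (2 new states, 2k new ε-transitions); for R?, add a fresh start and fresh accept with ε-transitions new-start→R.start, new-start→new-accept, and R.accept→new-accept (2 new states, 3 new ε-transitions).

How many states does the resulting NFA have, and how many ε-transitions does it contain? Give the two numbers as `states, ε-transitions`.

22, 20

Bottom-up over the parse tree:
Each of the 8 symbol leaves contributes 2 states and 0 ε-transitions.
  c|b : 6 states, 4 ε-transitions
  (c|b)? : 8 states, 7 ε-transitions
  (c|b)?·a : 9 states, 7 ε-transitions
  ((c|b)?·a)? : 11 states, 10 ε-transitions
  a·a : 3 states, 0 ε-transitions
  b|c|((c|b)?·a)?|a·a|a : 22 states, 20 ε-transitions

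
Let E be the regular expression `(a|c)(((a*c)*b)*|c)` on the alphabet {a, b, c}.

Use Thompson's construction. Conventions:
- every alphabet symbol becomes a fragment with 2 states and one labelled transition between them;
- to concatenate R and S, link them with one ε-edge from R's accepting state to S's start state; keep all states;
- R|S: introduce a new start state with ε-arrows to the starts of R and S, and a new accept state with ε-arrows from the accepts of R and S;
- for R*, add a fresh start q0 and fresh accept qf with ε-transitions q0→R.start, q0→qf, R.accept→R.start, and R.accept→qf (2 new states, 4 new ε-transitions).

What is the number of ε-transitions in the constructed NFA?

23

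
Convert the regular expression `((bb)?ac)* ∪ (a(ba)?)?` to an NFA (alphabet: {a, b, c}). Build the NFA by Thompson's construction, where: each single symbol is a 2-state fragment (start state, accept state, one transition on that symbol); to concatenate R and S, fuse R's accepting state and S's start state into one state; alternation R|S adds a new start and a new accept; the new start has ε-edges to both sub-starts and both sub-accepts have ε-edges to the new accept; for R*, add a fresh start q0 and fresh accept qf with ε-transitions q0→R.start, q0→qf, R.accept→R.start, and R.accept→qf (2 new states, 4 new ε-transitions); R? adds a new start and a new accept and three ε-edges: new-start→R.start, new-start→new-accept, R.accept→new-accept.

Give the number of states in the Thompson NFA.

Building bottom-up:
Each of the 7 symbol leaves contributes a 2-state fragment.
  bb → 3 states
  (bb)? → 5 states
  (bb)?ac → 7 states
  ((bb)?ac)* → 9 states
  ba → 3 states
  (ba)? → 5 states
  a(ba)? → 6 states
  (a(ba)?)? → 8 states
  ((bb)?ac)* ∪ (a(ba)?)? → 19 states

19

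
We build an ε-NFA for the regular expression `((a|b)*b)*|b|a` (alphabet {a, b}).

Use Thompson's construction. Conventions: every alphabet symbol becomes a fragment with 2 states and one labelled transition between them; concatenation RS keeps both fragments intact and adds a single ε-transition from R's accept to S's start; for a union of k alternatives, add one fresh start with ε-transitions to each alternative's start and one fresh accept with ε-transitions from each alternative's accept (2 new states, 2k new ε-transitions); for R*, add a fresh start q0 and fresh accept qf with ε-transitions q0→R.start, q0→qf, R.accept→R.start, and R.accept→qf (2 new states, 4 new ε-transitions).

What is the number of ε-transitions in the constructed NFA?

Bottom-up over the parse tree:
Each of the 5 symbol leaves contributes 0 ε-transitions.
  a|b = 4 ε-transitions
  (a|b)* = 8 ε-transitions
  (a|b)*b = 9 ε-transitions
  ((a|b)*b)* = 13 ε-transitions
  ((a|b)*b)*|b|a = 19 ε-transitions

19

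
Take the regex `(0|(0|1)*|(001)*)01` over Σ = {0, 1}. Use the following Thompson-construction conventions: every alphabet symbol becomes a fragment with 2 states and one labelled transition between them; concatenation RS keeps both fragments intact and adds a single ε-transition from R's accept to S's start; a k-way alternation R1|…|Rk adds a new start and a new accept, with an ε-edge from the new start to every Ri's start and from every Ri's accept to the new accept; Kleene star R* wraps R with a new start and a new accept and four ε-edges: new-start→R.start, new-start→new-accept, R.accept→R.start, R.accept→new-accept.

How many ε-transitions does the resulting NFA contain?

22

By structural recursion:
Each of the 8 symbol leaves contributes 0 ε-transitions.
  0|1 — 4 ε-transitions
  (0|1)* — 8 ε-transitions
  001 — 2 ε-transitions
  (001)* — 6 ε-transitions
  0|(0|1)*|(001)* — 20 ε-transitions
  (0|(0|1)*|(001)*)01 — 22 ε-transitions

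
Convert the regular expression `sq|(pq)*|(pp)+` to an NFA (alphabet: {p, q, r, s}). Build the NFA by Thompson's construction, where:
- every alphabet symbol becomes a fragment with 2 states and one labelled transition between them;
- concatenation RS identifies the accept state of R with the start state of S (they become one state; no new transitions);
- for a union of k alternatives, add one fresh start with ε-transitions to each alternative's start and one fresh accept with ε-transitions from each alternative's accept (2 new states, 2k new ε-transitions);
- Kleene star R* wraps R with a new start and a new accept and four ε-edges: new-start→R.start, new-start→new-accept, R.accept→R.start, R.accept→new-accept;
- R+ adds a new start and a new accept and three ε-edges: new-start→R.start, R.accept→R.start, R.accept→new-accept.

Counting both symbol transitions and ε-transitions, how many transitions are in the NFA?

19

Recursing over subexpressions:
Each of the 6 symbol leaves contributes 1 transition (1 symbol, 0 ε).
  sq = 2 transitions (2 symbol, 0 ε)
  pq = 2 transitions (2 symbol, 0 ε)
  (pq)* = 6 transitions (2 symbol, 4 ε)
  pp = 2 transitions (2 symbol, 0 ε)
  (pp)+ = 5 transitions (2 symbol, 3 ε)
  sq|(pq)*|(pp)+ = 19 transitions (6 symbol, 13 ε)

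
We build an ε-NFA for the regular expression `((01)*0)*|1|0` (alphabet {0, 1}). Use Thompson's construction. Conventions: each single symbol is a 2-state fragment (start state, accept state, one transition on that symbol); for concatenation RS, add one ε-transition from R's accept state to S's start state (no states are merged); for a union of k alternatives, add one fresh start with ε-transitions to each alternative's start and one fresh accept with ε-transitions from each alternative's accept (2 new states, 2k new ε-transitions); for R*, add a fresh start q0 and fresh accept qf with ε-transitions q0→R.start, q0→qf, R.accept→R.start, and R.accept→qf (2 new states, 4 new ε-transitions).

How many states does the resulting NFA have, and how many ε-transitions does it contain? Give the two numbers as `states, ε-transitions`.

Bottom-up over the parse tree:
Each of the 5 symbol leaves contributes 2 states and 0 ε-transitions.
  01 — 4 states, 1 ε-transition
  (01)* — 6 states, 5 ε-transitions
  (01)*0 — 8 states, 6 ε-transitions
  ((01)*0)* — 10 states, 10 ε-transitions
  ((01)*0)*|1|0 — 16 states, 16 ε-transitions

16, 16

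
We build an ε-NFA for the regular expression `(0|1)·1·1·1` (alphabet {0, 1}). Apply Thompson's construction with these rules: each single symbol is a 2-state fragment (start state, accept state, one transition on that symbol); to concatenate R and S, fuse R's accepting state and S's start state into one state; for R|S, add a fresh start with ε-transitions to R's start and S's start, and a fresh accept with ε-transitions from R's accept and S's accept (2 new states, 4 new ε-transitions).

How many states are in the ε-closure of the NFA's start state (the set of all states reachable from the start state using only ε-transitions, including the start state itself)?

3

Work bottom-up. For each fragment F, track |ε-closure(F.start)| and whether F's accept lies in that closure (i.e. whether F accepts ε). A single-symbol fragment has closure size 1 and does not accept ε.
  0|1 → new start ε-reaches every alternative's start; none of them accept ε, so the new accept is not reached: |ε-closure| = 1 + 1 + 1 = 3
  (0|1)·1·1·1 → same as the first factor's closure: |ε-closure| = 3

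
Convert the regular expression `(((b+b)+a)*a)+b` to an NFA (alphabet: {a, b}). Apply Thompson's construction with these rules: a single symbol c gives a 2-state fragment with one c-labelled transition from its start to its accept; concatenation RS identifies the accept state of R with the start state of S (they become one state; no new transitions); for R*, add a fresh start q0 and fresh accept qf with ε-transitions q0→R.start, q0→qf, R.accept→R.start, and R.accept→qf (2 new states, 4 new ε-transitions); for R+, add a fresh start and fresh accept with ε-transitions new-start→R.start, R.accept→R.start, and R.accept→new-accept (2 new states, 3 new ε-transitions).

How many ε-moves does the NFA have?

13

Recursing over subexpressions:
Each of the 5 symbol leaves contributes 0 ε-transitions.
  b+ — 3 ε-transitions
  b+b — 3 ε-transitions
  (b+b)+ — 6 ε-transitions
  (b+b)+a — 6 ε-transitions
  ((b+b)+a)* — 10 ε-transitions
  ((b+b)+a)*a — 10 ε-transitions
  (((b+b)+a)*a)+ — 13 ε-transitions
  (((b+b)+a)*a)+b — 13 ε-transitions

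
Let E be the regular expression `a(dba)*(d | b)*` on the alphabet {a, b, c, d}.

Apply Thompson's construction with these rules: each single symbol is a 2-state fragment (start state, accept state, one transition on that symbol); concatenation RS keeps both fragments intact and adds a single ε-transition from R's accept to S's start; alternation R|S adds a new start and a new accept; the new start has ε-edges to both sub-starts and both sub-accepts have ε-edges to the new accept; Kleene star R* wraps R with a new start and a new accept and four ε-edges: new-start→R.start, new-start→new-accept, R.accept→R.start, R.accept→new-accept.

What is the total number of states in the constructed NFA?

18

Building bottom-up:
Each of the 6 symbol leaves contributes a 2-state fragment.
  dba : 6 states
  (dba)* : 8 states
  d | b : 6 states
  (d | b)* : 8 states
  a(dba)*(d | b)* : 18 states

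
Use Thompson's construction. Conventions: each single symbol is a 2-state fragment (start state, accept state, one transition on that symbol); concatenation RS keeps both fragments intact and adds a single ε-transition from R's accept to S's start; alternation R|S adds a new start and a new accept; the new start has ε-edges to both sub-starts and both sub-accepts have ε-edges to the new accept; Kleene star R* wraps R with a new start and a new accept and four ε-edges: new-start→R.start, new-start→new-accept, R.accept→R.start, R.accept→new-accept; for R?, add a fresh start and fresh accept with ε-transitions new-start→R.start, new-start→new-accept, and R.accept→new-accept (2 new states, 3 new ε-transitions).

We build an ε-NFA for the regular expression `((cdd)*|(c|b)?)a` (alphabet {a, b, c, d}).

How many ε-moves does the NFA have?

18

Recursing over subexpressions:
Each of the 6 symbol leaves contributes 0 ε-transitions.
  cdd — 2 ε-transitions
  (cdd)* — 6 ε-transitions
  c|b — 4 ε-transitions
  (c|b)? — 7 ε-transitions
  (cdd)*|(c|b)? — 17 ε-transitions
  ((cdd)*|(c|b)?)a — 18 ε-transitions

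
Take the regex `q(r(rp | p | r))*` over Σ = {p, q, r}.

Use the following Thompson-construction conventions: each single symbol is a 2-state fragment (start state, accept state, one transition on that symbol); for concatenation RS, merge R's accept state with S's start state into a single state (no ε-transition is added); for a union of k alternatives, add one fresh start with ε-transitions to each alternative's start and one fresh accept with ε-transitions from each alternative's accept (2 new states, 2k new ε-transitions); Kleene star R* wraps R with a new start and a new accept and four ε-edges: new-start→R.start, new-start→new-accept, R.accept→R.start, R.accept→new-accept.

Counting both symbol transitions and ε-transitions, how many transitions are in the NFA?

Building bottom-up:
Each of the 6 symbol leaves contributes 1 transition (1 symbol, 0 ε).
  rp — 2 transitions (2 symbol, 0 ε)
  rp | p | r — 10 transitions (4 symbol, 6 ε)
  r(rp | p | r) — 11 transitions (5 symbol, 6 ε)
  (r(rp | p | r))* — 15 transitions (5 symbol, 10 ε)
  q(r(rp | p | r))* — 16 transitions (6 symbol, 10 ε)

16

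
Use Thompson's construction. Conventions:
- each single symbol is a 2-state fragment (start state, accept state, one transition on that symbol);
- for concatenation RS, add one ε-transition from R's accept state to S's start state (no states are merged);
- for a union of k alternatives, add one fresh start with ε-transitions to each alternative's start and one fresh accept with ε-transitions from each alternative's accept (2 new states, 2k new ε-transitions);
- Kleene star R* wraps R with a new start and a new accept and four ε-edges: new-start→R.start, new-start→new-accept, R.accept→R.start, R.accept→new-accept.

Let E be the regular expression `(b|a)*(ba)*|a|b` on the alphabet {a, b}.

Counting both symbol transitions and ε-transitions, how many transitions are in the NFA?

By structural recursion:
Each of the 6 symbol leaves contributes 1 transition (1 symbol, 0 ε).
  b|a : 6 transitions (2 symbol, 4 ε)
  (b|a)* : 10 transitions (2 symbol, 8 ε)
  ba : 3 transitions (2 symbol, 1 ε)
  (ba)* : 7 transitions (2 symbol, 5 ε)
  (b|a)*(ba)* : 18 transitions (4 symbol, 14 ε)
  (b|a)*(ba)*|a|b : 26 transitions (6 symbol, 20 ε)

26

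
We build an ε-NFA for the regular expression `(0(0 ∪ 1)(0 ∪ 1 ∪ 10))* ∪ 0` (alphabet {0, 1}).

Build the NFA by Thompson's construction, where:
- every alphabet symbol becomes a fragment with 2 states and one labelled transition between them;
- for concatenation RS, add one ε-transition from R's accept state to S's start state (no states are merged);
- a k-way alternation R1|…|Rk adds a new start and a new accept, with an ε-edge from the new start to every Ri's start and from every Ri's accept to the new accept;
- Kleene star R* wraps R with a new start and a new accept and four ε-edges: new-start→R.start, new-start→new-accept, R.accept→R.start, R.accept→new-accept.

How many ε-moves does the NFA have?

21

Per subexpression:
Each of the 8 symbol leaves contributes 0 ε-transitions.
  0 ∪ 1 = 4 ε-transitions
  10 = 1 ε-transition
  0 ∪ 1 ∪ 10 = 7 ε-transitions
  0(0 ∪ 1)(0 ∪ 1 ∪ 10) = 13 ε-transitions
  (0(0 ∪ 1)(0 ∪ 1 ∪ 10))* = 17 ε-transitions
  (0(0 ∪ 1)(0 ∪ 1 ∪ 10))* ∪ 0 = 21 ε-transitions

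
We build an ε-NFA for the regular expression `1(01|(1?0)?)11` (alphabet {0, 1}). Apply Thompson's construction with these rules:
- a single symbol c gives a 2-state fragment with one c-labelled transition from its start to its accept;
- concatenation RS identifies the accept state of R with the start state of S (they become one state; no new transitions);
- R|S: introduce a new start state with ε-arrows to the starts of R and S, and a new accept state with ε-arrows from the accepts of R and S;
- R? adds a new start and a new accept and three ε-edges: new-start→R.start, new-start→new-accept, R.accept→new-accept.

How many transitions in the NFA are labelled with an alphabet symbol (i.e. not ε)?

7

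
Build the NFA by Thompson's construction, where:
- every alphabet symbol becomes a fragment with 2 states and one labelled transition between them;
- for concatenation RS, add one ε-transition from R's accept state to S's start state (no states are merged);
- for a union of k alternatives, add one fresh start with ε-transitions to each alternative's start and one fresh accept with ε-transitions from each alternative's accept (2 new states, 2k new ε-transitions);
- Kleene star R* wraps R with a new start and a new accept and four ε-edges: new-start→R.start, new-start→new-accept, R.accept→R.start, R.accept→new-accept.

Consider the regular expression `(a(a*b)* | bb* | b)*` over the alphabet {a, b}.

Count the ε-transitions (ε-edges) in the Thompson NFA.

Bottom-up over the parse tree:
Each of the 6 symbol leaves contributes 0 ε-transitions.
  a* — 4 ε-transitions
  a*b — 5 ε-transitions
  (a*b)* — 9 ε-transitions
  a(a*b)* — 10 ε-transitions
  b* — 4 ε-transitions
  bb* — 5 ε-transitions
  a(a*b)* | bb* | b — 21 ε-transitions
  (a(a*b)* | bb* | b)* — 25 ε-transitions

25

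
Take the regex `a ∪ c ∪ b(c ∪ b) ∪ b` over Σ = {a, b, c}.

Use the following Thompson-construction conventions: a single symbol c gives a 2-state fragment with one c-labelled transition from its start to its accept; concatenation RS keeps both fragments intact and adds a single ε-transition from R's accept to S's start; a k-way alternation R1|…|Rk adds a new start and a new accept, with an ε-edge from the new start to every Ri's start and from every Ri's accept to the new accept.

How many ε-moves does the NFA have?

Recursing over subexpressions:
Each of the 6 symbol leaves contributes 0 ε-transitions.
  c ∪ b → 4 ε-transitions
  b(c ∪ b) → 5 ε-transitions
  a ∪ c ∪ b(c ∪ b) ∪ b → 13 ε-transitions

13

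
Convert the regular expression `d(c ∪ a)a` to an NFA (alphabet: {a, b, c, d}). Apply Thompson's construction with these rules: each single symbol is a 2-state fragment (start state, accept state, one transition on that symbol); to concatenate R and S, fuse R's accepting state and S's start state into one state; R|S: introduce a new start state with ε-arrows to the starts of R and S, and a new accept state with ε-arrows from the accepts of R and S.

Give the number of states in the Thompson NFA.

8

By structural recursion:
Each of the 4 symbol leaves contributes a 2-state fragment.
  c ∪ a → 6 states
  d(c ∪ a)a → 8 states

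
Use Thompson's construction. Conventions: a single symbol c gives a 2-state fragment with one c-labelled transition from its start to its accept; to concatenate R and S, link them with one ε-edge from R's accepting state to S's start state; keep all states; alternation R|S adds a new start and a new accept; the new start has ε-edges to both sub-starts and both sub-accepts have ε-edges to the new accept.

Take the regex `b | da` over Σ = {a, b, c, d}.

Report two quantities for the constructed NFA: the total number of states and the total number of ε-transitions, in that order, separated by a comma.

Bottom-up over the parse tree:
Each of the 3 symbol leaves contributes 2 states and 0 ε-transitions.
  da → 4 states, 1 ε-transition
  b | da → 8 states, 5 ε-transitions

8, 5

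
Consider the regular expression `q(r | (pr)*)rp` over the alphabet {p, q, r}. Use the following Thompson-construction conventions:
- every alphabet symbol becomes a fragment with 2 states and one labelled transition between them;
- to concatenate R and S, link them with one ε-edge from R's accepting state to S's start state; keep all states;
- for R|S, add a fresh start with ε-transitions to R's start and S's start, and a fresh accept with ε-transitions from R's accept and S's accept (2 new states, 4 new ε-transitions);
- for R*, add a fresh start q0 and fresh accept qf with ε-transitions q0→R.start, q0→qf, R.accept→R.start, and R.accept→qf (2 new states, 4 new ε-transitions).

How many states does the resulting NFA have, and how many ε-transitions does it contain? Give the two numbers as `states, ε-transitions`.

16, 12

Building bottom-up:
Each of the 6 symbol leaves contributes 2 states and 0 ε-transitions.
  pr → 4 states, 1 ε-transition
  (pr)* → 6 states, 5 ε-transitions
  r | (pr)* → 10 states, 9 ε-transitions
  q(r | (pr)*)rp → 16 states, 12 ε-transitions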